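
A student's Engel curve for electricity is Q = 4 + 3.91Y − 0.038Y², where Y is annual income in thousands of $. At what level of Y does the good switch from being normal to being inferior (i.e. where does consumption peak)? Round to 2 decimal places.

51.45

dQ/dY = 3.91 − 0.076Y.
The good is inferior where dQ/dY < 0. Setting dQ/dY = 0 gives Y = 3.91 / 0.076 = 51.45.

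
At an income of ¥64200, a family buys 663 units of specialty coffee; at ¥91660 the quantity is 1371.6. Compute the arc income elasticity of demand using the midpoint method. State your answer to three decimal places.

1.977

ΔQ = 1371.6 − 663 = 708.6; midpoint Q̄ = (663 + 1371.6)/2 = 1017.3.
ΔI = 91660 − 64200 = 27460; midpoint Ī = (64200 + 91660)/2 = 77930.
η = (ΔQ/Q̄) ÷ (ΔI/Ī) = (708.6/1017.3) ÷ (27460/77930) = 1.977.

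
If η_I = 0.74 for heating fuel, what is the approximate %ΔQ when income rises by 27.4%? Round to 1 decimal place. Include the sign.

%ΔQ ≈ η × %ΔI = 0.74 × 27.4% = 20.3%.

20.3%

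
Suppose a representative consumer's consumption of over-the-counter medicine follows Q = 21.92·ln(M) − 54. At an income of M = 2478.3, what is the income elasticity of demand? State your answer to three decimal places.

0.187

At M = 2478.3: Q = 117.312.
dQ/dM = 21.92/M = 0.00884477 at this income.
η = (dQ/dM)·(M/Q) = 0.00884477 × (2478.3/117.312) = 0.187.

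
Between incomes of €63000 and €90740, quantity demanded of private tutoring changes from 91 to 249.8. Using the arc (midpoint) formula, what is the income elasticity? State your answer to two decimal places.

2.58

ΔQ = 249.8 − 91 = 158.8; midpoint Q̄ = (91 + 249.8)/2 = 170.4.
ΔI = 90740 − 63000 = 27740; midpoint Ī = (63000 + 90740)/2 = 76870.
η = (ΔQ/Q̄) ÷ (ΔI/Ī) = (158.8/170.4) ÷ (27740/76870) = 2.58.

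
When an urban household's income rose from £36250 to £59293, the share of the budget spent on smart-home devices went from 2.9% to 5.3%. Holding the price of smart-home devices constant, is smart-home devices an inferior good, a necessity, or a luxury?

luxury

The budget share rises as income rises, so η > 1.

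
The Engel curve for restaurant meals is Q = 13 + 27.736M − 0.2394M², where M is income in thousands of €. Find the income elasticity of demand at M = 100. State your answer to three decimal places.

-5.131

At M = 100: Q = 392.6000.
dQ/dM = 27.736 − 0.4788M = -20.14400.
η = (dQ/dM)·(M/Q) = -20.14400 × (100/392.6000) = -5.131.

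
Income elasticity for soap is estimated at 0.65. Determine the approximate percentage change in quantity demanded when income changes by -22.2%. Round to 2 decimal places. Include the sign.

%ΔQ ≈ η × %ΔI = 0.65 × (-22.2%) = -14.43%.

-14.43%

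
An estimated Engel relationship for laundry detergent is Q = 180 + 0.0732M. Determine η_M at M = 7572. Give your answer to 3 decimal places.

0.755

At M = 7572: Q = 734.270.
dQ/dM = 0.0732.
η = (dQ/dM)·(M/Q) = 0.0732 × (7572/734.270) = 0.755.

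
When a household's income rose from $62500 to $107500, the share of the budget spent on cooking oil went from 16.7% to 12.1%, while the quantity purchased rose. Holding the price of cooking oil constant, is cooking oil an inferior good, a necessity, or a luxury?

necessity

Quantity rises but the budget share falls as income rises, so 0 < η < 1.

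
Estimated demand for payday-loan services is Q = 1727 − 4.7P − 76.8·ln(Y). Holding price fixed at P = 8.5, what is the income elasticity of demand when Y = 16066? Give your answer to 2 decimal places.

-0.08

At P = 8.5, Y = 16066: Q = 943.283.
Holding P constant, ∂Q/∂Y = -76.8/Y = -0.00478028.
η_Y = (∂Q/∂Y)·(Y/Q) = -0.00478028 × (16066/943.283) = -0.08.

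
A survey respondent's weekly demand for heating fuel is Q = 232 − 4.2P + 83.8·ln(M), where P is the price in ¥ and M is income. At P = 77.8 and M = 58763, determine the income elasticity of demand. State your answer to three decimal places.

0.102

At P = 77.8, M = 58763: Q = 825.470.
Holding P constant, ∂Q/∂M = 83.8/M = 0.00142607.
η_M = (∂Q/∂M)·(M/Q) = 0.00142607 × (58763/825.470) = 0.102.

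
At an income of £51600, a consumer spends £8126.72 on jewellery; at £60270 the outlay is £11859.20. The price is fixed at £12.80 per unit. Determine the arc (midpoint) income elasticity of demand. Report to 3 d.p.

2.410

With a constant price, Q₁ = 8126.72/12.80 = 634.900 and Q₂ = 11859.20/12.80 = 926.500 (equivalently, work directly with expenditure since P cancels).
Midpoint %ΔQ = (11859.20 − 8126.72)/9992.96 = 0.37351; midpoint %ΔI = (60270 − 51600)/55935 = 0.15500.
η = 0.37351 / 0.15500 = 2.410.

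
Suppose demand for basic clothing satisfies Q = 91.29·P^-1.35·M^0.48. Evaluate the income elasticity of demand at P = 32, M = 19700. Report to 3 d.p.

0.480

For a multiplicative demand Q = A·P^α·M^β, the income elasticity is β everywhere.
Here β = 0.48, so η = 0.480.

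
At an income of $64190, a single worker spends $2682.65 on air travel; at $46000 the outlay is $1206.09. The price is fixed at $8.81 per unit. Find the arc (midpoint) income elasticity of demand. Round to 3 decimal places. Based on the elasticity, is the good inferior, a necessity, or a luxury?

2.300 (luxury)

With a constant price, Q₁ = 2682.65/8.81 = 304.501 and Q₂ = 1206.09/8.81 = 136.900 (equivalently, work directly with expenditure since P cancels).
Midpoint %ΔQ = (1206.09 − 2682.65)/1944.37 = -0.75940; midpoint %ΔI = (46000 − 64190)/55095 = -0.33016.
η = -0.75940 / -0.33016 = 2.300.
η > 1 ⇒ luxury.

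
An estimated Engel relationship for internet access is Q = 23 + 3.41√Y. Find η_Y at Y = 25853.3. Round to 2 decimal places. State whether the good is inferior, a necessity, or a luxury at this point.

At Y = 25853.3: Q = 571.293.
dQ/dY = 3.41/(2√Y) = 0.0106039 at this income.
η = (dQ/dY)·(Y/Q) = 0.0106039 × (25853.3/571.293) = 0.48.
Since 0 < η < 1, the good is a necessity.

0.48 (necessity)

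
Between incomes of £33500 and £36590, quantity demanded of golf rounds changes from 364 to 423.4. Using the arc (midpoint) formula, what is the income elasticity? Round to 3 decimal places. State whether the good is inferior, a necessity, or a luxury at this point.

1.711 (luxury)

ΔQ = 423.4 − 364 = 59.4; midpoint Q̄ = (364 + 423.4)/2 = 393.7.
ΔI = 36590 − 33500 = 3090; midpoint Ī = (33500 + 36590)/2 = 35045.
η = (ΔQ/Q̄) ÷ (ΔI/Ī) = (59.4/393.7) ÷ (3090/35045) = 1.711.
η > 1 ⇒ luxury.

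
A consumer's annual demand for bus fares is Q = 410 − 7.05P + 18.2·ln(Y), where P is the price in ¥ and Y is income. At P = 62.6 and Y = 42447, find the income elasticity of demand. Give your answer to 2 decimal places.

0.11

At P = 62.6, Y = 42447: Q = 162.609.
Holding P constant, ∂Q/∂Y = 18.2/Y = 0.00042877.
η_Y = (∂Q/∂Y)·(Y/Q) = 0.00042877 × (42447/162.609) = 0.11.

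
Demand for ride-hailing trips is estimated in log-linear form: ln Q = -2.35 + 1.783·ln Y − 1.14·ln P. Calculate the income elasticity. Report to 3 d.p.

In a log-linear demand, the coefficient on ln Y is the income elasticity.
So η = 1.783.

1.783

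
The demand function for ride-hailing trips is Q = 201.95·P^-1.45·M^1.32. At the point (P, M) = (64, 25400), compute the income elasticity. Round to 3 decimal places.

For a multiplicative demand Q = A·P^α·M^β, the income elasticity is β everywhere.
Here β = 1.32, so η = 1.320.

1.320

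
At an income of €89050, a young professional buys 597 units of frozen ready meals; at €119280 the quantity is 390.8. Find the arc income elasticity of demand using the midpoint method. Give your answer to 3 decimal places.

-1.439

ΔQ = 390.8 − 597 = -206.2; midpoint Q̄ = (597 + 390.8)/2 = 493.9.
ΔI = 119280 − 89050 = 30230; midpoint Ī = (89050 + 119280)/2 = 104165.
η = (ΔQ/Q̄) ÷ (ΔI/Ī) = (-206.2/493.9) ÷ (30230/104165) = -1.439.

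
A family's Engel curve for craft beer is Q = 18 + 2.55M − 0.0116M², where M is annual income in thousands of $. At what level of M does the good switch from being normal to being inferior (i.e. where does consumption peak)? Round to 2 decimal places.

109.91

dQ/dM = 2.55 − 0.0232M.
The good is inferior where dQ/dM < 0. Setting dQ/dM = 0 gives M = 2.55 / 0.0232 = 109.91.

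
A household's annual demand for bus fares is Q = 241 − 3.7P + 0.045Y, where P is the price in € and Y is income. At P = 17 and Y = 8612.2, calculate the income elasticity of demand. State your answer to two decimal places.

0.69

At P = 17, Y = 8612.2: Q = 565.649.
Holding P constant, ∂Q/∂Y = 0.045.
η_Y = (∂Q/∂Y)·(Y/Q) = 0.045 × (8612.2/565.649) = 0.69.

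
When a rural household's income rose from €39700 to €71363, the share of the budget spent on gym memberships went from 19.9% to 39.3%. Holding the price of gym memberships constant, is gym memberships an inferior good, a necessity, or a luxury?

luxury

The budget share rises as income rises, so η > 1.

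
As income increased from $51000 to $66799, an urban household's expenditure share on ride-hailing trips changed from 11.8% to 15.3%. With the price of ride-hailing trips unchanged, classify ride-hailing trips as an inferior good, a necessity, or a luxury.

The budget share rises as income rises, so η > 1.

luxury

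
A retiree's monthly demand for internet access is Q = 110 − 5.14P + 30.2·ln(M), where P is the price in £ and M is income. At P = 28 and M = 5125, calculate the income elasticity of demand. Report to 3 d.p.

0.135

At P = 28, M = 5125: Q = 224.045.
Holding P constant, ∂Q/∂M = 30.2/M = 0.00589268.
η_M = (∂Q/∂M)·(M/Q) = 0.00589268 × (5125/224.045) = 0.135.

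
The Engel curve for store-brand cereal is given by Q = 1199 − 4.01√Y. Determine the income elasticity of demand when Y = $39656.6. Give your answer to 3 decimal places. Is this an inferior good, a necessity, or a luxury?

At Y = 39656.6: Q = 400.450.
dQ/dY = -4.01/(2√Y) = -0.0100683 at this income.
η = (dQ/dY)·(Y/Q) = -0.0100683 × (39656.6/400.450) = -0.997.
Since η < 0, the good is an inferior good.

-0.997 (inferior good)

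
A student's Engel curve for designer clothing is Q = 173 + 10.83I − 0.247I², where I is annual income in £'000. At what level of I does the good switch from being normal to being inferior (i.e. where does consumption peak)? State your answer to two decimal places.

21.92

dQ/dI = 10.83 − 0.494I.
The good is inferior where dQ/dI < 0. Setting dQ/dI = 0 gives I = 10.83 / 0.494 = 21.92.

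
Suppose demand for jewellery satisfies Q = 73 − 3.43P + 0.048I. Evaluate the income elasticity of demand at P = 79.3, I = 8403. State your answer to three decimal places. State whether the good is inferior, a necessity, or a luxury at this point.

1.974 (luxury)

At P = 79.3, I = 8403: Q = 204.345.
Holding P constant, ∂Q/∂I = 0.048.
η_I = (∂Q/∂I)·(I/Q) = 0.048 × (8403/204.345) = 1.974.
Since η > 1, this is a luxury.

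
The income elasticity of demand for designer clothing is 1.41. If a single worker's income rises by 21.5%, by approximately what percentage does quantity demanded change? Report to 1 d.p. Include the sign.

%ΔQ ≈ η × %ΔI = 1.41 × 21.5% = 30.3%.

30.3%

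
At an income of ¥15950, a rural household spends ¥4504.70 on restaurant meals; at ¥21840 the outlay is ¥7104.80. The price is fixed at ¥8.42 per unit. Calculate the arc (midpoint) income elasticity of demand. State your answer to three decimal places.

With a constant price, Q₁ = 4504.70/8.42 = 535.000 and Q₂ = 7104.80/8.42 = 843.800 (equivalently, work directly with expenditure since P cancels).
Midpoint %ΔQ = (7104.80 − 4504.70)/5804.75 = 0.44793; midpoint %ΔI = (21840 − 15950)/18895 = 0.31172.
η = 0.44793 / 0.31172 = 1.437.

1.437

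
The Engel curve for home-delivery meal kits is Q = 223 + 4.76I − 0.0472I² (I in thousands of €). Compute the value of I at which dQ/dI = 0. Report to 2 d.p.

50.42

dQ/dI = 4.76 − 0.0944I.
The good is inferior where dQ/dI < 0. Setting dQ/dI = 0 gives I = 4.76 / 0.0944 = 50.42.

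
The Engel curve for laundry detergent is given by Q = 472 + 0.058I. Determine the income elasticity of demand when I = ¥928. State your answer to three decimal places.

At I = 928: Q = 525.824.
dQ/dI = 0.058.
η = (dQ/dI)·(I/Q) = 0.058 × (928/525.824) = 0.102.

0.102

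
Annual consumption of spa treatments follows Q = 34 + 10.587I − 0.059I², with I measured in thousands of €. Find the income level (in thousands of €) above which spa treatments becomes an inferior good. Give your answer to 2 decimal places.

89.72

dQ/dI = 10.587 − 0.118I.
The good is inferior where dQ/dI < 0. Setting dQ/dI = 0 gives I = 10.587 / 0.118 = 89.72.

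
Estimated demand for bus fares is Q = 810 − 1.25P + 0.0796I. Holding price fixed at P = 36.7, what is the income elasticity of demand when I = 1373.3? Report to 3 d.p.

At P = 36.7, I = 1373.3: Q = 873.440.
Holding P constant, ∂Q/∂I = 0.0796.
η_I = (∂Q/∂I)·(I/Q) = 0.0796 × (1373.3/873.440) = 0.125.

0.125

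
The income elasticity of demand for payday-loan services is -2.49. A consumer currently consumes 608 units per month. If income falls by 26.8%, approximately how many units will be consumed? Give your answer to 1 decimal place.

%ΔQ ≈ η × %ΔI = -2.49 × (-26.8%) = 66.732%.
New Q ≈ 608 × (1 + 0.66732) = 1013.7.

1013.7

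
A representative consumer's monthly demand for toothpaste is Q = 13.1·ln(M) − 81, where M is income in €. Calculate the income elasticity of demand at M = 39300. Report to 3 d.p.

At M = 39300: Q = 57.585.
dQ/dM = 13.1/M = 0.000333333 at this income.
η = (dQ/dM)·(M/Q) = 0.000333333 × (39300/57.585) = 0.227.

0.227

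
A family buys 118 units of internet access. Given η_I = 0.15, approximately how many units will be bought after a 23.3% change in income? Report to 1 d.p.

122.1

%ΔQ ≈ η × %ΔI = 0.15 × 23.3% = 3.495%.
New Q ≈ 118 × (1 + 0.03495) = 122.1.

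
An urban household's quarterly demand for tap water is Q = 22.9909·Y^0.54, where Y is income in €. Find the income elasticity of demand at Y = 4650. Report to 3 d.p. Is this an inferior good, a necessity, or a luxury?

For Q = A·Y^β the income elasticity is constant and equal to β.
Here β = 0.54, so η = 0.540.
Since 0 < η < 1, the good is a necessity.

0.540 (necessity)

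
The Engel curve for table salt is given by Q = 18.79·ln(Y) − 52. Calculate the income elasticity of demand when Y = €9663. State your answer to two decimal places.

At Y = 9663: Q = 120.418.
dQ/dY = 18.79/Y = 0.00194453 at this income.
η = (dQ/dY)·(Y/Q) = 0.00194453 × (9663/120.418) = 0.16.

0.16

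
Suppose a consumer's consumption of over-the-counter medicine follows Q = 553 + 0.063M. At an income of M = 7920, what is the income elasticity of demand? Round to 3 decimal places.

At M = 7920: Q = 1051.960.
dQ/dM = 0.063.
η = (dQ/dM)·(M/Q) = 0.063 × (7920/1051.960) = 0.474.

0.474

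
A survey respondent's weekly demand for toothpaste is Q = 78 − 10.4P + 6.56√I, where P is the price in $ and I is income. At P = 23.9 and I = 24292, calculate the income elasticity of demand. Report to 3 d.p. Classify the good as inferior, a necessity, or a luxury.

0.600 (necessity)

At P = 23.9, I = 24292: Q = 851.874.
Holding P constant, ∂Q/∂I = 6.56/(2√I) = 0.0210447.
η_I = (∂Q/∂I)·(I/Q) = 0.0210447 × (24292/851.874) = 0.600.
Since 0 < η < 1, this is a necessity.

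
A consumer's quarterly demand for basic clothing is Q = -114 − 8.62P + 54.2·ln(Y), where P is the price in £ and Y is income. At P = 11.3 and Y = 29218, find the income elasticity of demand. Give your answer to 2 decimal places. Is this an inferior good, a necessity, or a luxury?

At P = 11.3, Y = 29218: Q = 345.908.
Holding P constant, ∂Q/∂Y = 54.2/Y = 0.00185502.
η_Y = (∂Q/∂Y)·(Y/Q) = 0.00185502 × (29218/345.908) = 0.16.
Since 0 < η < 1, this is a necessity.

0.16 (necessity)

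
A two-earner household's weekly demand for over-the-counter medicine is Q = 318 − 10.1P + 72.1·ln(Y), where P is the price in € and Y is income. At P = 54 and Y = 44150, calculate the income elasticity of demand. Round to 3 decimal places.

At P = 54, Y = 44150: Q = 543.735.
Holding P constant, ∂Q/∂Y = 72.1/Y = 0.00163307.
η_Y = (∂Q/∂Y)·(Y/Q) = 0.00163307 × (44150/543.735) = 0.133.

0.133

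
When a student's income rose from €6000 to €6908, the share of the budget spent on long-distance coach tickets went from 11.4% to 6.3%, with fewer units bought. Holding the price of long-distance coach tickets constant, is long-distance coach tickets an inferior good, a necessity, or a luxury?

inferior good

Quantity demanded falls as income rises, so η < 0.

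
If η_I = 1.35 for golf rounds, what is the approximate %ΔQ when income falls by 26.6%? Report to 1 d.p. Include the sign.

%ΔQ ≈ η × %ΔI = 1.35 × (-26.6%) = -35.9%.

-35.9%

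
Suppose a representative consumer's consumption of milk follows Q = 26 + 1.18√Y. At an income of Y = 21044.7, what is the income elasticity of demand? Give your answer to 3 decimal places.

At Y = 21044.7: Q = 197.180.
dQ/dY = 1.18/(2√Y) = 0.00406706 at this income.
η = (dQ/dY)·(Y/Q) = 0.00406706 × (21044.7/197.180) = 0.434.

0.434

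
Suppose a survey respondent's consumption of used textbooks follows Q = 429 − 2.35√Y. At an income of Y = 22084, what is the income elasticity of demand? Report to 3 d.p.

At Y = 22084: Q = 79.774.
dQ/dY = -2.35/(2√Y) = -0.00790677 at this income.
η = (dQ/dY)·(Y/Q) = -0.00790677 × (22084/79.774) = -2.189.

-2.189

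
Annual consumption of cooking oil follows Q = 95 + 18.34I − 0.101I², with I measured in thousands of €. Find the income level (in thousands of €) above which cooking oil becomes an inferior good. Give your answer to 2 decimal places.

90.79

dQ/dI = 18.34 − 0.202I.
The good is inferior where dQ/dI < 0. Setting dQ/dI = 0 gives I = 18.34 / 0.202 = 90.79.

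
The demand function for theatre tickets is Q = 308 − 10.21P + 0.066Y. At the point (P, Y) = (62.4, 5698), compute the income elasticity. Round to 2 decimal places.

8.01

At P = 62.4, Y = 5698: Q = 46.964.
Holding P constant, ∂Q/∂Y = 0.066.
η_Y = (∂Q/∂Y)·(Y/Q) = 0.066 × (5698/46.964) = 8.01.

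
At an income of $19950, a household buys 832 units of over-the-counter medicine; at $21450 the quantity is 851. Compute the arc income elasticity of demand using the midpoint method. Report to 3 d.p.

ΔQ = 851 − 832 = 19; midpoint Q̄ = (832 + 851)/2 = 841.5.
ΔI = 21450 − 19950 = 1500; midpoint Ī = (19950 + 21450)/2 = 20700.
η = (ΔQ/Q̄) ÷ (ΔI/Ī) = (19/841.5) ÷ (1500/20700) = 0.312.

0.312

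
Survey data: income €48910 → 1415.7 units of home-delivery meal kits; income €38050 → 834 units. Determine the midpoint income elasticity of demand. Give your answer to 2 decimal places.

ΔQ = 834 − 1415.7 = -581.7; midpoint Q̄ = (1415.7 + 834)/2 = 1124.85.
ΔI = 38050 − 48910 = -10860; midpoint Ī = (48910 + 38050)/2 = 43480.
η = (ΔQ/Q̄) ÷ (ΔI/Ī) = (-581.7/1124.85) ÷ (-10860/43480) = 2.07.

2.07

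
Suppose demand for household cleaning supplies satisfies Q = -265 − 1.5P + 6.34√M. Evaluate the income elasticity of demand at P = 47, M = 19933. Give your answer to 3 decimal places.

0.800

At P = 47, M = 19933: Q = 559.608.
Holding P constant, ∂Q/∂M = 6.34/(2√M) = 0.0224529.
η_M = (∂Q/∂M)·(M/Q) = 0.0224529 × (19933/559.608) = 0.800.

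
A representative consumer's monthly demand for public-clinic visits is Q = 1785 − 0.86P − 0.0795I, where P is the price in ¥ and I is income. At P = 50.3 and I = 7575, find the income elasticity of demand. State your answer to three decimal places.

At P = 50.3, I = 7575: Q = 1139.530.
Holding P constant, ∂Q/∂I = −0.0795.
η_I = (∂Q/∂I)·(I/Q) = -0.0795 × (7575/1139.530) = -0.528.

-0.528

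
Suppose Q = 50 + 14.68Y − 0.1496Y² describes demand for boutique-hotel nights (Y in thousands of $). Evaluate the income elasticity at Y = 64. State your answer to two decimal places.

-0.76

At Y = 64: Q = 376.7584.
dQ/dY = 14.68 − 0.2992Y = -4.46880.
η = (dQ/dY)·(Y/Q) = -4.46880 × (64/376.7584) = -0.76.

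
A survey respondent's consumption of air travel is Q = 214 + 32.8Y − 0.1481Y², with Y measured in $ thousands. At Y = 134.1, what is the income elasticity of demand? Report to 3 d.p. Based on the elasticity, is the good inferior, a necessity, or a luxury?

At Y = 134.1: Q = 1949.2258.
dQ/dY = 32.8 − 0.2962Y = -6.92042.
η = (dQ/dY)·(Y/Q) = -6.92042 × (134.1/1949.2258) = -0.476.
η < 0 ⇒ inferior good.

-0.476 (inferior good)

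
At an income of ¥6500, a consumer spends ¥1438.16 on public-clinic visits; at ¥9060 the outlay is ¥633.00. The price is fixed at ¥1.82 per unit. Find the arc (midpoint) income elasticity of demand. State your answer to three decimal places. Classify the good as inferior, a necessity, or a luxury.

With a constant price, Q₁ = 1438.16/1.82 = 790.198 and Q₂ = 633.00/1.82 = 347.802 (equivalently, work directly with expenditure since P cancels).
Midpoint %ΔQ = (633.00 − 1438.16)/1035.58 = -0.77750; midpoint %ΔI = (9060 − 6500)/7780 = 0.32905.
η = -0.77750 / 0.32905 = -2.363.
η < 0 ⇒ inferior good.

-2.363 (inferior good)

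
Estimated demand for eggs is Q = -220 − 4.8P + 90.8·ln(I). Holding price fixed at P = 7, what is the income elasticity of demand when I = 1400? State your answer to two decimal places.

At P = 7, I = 1400: Q = 404.176.
Holding P constant, ∂Q/∂I = 90.8/I = 0.0648571.
η_I = (∂Q/∂I)·(I/Q) = 0.0648571 × (1400/404.176) = 0.22.

0.22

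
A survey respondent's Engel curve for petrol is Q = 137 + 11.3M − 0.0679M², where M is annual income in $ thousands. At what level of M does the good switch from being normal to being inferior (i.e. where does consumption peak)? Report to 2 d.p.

83.21

dQ/dM = 11.3 − 0.1358M.
The good is inferior where dQ/dM < 0. Setting dQ/dM = 0 gives M = 11.3 / 0.1358 = 83.21.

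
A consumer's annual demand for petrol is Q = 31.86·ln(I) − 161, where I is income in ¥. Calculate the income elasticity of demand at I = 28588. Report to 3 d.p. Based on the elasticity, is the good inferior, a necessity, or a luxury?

At I = 28588: Q = 165.907.
dQ/dI = 31.86/I = 0.00111445 at this income.
η = (dQ/dI)·(I/Q) = 0.00111445 × (28588/165.907) = 0.192.
Since 0 < η < 1, the good is a necessity.

0.192 (necessity)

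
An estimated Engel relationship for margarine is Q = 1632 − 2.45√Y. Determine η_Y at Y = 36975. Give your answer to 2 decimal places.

-0.20

At Y = 36975: Q = 1160.892.
dQ/dY = -2.45/(2√Y) = -0.00637062 at this income.
η = (dQ/dY)·(Y/Q) = -0.00637062 × (36975/1160.892) = -0.20.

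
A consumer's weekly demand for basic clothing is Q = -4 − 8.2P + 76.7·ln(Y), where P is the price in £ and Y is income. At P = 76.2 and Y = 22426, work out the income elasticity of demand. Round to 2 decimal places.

0.55

At P = 76.2, Y = 22426: Q = 139.539.
Holding P constant, ∂Q/∂Y = 76.7/Y = 0.00342014.
η_Y = (∂Q/∂Y)·(Y/Q) = 0.00342014 × (22426/139.539) = 0.55.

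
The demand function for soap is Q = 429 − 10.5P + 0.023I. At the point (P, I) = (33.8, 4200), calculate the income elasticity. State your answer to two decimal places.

At P = 33.8, I = 4200: Q = 170.700.
Holding P constant, ∂Q/∂I = 0.023.
η_I = (∂Q/∂I)·(I/Q) = 0.023 × (4200/170.700) = 0.57.

0.57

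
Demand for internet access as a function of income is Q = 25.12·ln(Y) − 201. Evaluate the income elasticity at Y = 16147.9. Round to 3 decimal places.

0.592

At Y = 16147.9: Q = 42.401.
dQ/dY = 25.12/Y = 0.00155562 at this income.
η = (dQ/dY)·(Y/Q) = 0.00155562 × (16147.9/42.401) = 0.592.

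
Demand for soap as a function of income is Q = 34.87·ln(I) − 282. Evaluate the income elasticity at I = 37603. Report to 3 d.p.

0.409

At I = 37603: Q = 85.350.
dQ/dI = 34.87/I = 0.00092732 at this income.
η = (dQ/dI)·(I/Q) = 0.00092732 × (37603/85.350) = 0.409.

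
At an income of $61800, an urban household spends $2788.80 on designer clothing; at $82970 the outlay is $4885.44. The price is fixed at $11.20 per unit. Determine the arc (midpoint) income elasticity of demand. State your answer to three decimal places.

1.868

With a constant price, Q₁ = 2788.80/11.20 = 249.000 and Q₂ = 4885.44/11.20 = 436.200 (equivalently, work directly with expenditure since P cancels).
Midpoint %ΔQ = (4885.44 − 2788.80)/3837.12 = 0.54641; midpoint %ΔI = (82970 − 61800)/72385 = 0.29246.
η = 0.54641 / 0.29246 = 1.868.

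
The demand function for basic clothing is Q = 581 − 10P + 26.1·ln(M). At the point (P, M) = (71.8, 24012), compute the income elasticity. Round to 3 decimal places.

At P = 71.8, M = 24012: Q = 126.253.
Holding P constant, ∂Q/∂M = 26.1/M = 0.00108696.
η_M = (∂Q/∂M)·(M/Q) = 0.00108696 × (24012/126.253) = 0.207.

0.207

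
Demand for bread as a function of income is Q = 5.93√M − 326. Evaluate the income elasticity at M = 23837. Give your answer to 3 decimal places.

0.776

At M = 23837: Q = 589.547.
dQ/dM = 5.93/(2√M) = 0.0192043 at this income.
η = (dQ/dM)·(M/Q) = 0.0192043 × (23837/589.547) = 0.776.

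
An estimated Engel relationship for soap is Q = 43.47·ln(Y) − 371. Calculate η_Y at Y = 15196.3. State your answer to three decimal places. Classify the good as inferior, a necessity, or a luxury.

0.914 (necessity)

At Y = 15196.3: Q = 47.564.
dQ/dY = 43.47/Y = 0.00286056 at this income.
η = (dQ/dY)·(Y/Q) = 0.00286056 × (15196.3/47.564) = 0.914.
Since 0 < η < 1, the good is a necessity.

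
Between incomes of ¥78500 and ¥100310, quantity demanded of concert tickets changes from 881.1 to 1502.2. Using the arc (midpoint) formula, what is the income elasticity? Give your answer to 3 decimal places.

2.137

ΔQ = 1502.2 − 881.1 = 621.1; midpoint Q̄ = (881.1 + 1502.2)/2 = 1191.65.
ΔI = 100310 − 78500 = 21810; midpoint Ī = (78500 + 100310)/2 = 89405.
η = (ΔQ/Q̄) ÷ (ΔI/Ī) = (621.1/1191.65) ÷ (21810/89405) = 2.137.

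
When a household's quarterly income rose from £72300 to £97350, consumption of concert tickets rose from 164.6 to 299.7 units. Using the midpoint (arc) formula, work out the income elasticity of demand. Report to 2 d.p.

ΔQ = 299.7 − 164.6 = 135.1; midpoint Q̄ = (164.6 + 299.7)/2 = 232.15.
ΔI = 97350 − 72300 = 25050; midpoint Ī = (72300 + 97350)/2 = 84825.
η = (ΔQ/Q̄) ÷ (ΔI/Ī) = (135.1/232.15) ÷ (25050/84825) = 1.97.

1.97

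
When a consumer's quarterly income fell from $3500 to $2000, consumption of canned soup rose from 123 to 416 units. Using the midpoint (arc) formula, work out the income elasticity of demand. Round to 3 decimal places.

-1.993

ΔQ = 416 − 123 = 293; midpoint Q̄ = (123 + 416)/2 = 269.5.
ΔI = 2000 − 3500 = -1500; midpoint Ī = (3500 + 2000)/2 = 2750.
η = (ΔQ/Q̄) ÷ (ΔI/Ī) = (293/269.5) ÷ (-1500/2750) = -1.993.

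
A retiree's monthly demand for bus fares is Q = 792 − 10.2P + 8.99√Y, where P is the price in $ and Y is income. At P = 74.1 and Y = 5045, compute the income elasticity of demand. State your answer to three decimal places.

0.473

At P = 74.1, Y = 5045: Q = 674.723.
Holding P constant, ∂Q/∂Y = 8.99/(2√Y) = 0.0632848.
η_Y = (∂Q/∂Y)·(Y/Q) = 0.0632848 × (5045/674.723) = 0.473.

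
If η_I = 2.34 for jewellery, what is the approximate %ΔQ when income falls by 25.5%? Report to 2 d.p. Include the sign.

-59.67%

%ΔQ ≈ η × %ΔI = 2.34 × (-25.5%) = -59.67%.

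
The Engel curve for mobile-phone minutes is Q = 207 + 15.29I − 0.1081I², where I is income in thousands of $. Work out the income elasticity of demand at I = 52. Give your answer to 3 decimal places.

0.297

At I = 52: Q = 709.7776.
dQ/dI = 15.29 − 0.2162I = 4.04760.
η = (dQ/dI)·(I/Q) = 4.04760 × (52/709.7776) = 0.297.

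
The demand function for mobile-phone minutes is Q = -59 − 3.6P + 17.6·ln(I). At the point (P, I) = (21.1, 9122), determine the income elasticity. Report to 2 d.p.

At P = 21.1, I = 9122: Q = 25.525.
Holding P constant, ∂Q/∂I = 17.6/I = 0.0019294.
η_I = (∂Q/∂I)·(I/Q) = 0.0019294 × (9122/25.525) = 0.69.

0.69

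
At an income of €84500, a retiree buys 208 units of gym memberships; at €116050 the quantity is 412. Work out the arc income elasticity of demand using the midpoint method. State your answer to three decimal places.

ΔQ = 412 − 208 = 204; midpoint Q̄ = (208 + 412)/2 = 310.
ΔI = 116050 − 84500 = 31550; midpoint Ī = (84500 + 116050)/2 = 100275.
η = (ΔQ/Q̄) ÷ (ΔI/Ī) = (204/310) ÷ (31550/100275) = 2.092.

2.092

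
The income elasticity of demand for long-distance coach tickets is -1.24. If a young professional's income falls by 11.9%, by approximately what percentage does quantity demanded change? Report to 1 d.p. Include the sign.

%ΔQ ≈ η × %ΔI = -1.24 × (-11.9%) = 14.8%.

14.8%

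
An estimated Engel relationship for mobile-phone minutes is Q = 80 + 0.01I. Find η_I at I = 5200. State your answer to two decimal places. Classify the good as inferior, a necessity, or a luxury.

0.39 (necessity)

At I = 5200: Q = 132.000.
dQ/dI = 0.01.
η = (dQ/dI)·(I/Q) = 0.01 × (5200/132.000) = 0.39.
Since 0 < η < 1, the good is a necessity.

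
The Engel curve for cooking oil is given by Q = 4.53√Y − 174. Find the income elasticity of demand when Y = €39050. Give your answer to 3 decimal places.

0.621

At Y = 39050: Q = 721.177.
dQ/dY = 4.53/(2√Y) = 0.0114619 at this income.
η = (dQ/dY)·(Y/Q) = 0.0114619 × (39050/721.177) = 0.621.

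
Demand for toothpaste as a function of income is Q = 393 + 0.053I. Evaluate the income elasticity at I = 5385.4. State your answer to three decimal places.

0.421

At I = 5385.4: Q = 678.426.
dQ/dI = 0.053.
η = (dQ/dI)·(I/Q) = 0.053 × (5385.4/678.426) = 0.421.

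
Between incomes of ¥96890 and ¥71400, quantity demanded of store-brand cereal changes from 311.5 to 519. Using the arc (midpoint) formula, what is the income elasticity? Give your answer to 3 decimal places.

ΔQ = 519 − 311.5 = 207.5; midpoint Q̄ = (311.5 + 519)/2 = 415.25.
ΔI = 71400 − 96890 = -25490; midpoint Ī = (96890 + 71400)/2 = 84145.
η = (ΔQ/Q̄) ÷ (ΔI/Ī) = (207.5/415.25) ÷ (-25490/84145) = -1.650.

-1.650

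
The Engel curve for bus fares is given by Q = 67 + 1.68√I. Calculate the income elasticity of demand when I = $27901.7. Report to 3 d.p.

0.404

At I = 27901.7: Q = 347.624.
dQ/dI = 1.68/(2√I) = 0.0050288 at this income.
η = (dQ/dI)·(I/Q) = 0.0050288 × (27901.7/347.624) = 0.404.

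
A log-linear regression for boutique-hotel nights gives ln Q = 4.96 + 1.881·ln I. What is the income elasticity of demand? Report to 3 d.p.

In a log-linear demand, the coefficient on ln I is the income elasticity.
So η = 1.881.

1.881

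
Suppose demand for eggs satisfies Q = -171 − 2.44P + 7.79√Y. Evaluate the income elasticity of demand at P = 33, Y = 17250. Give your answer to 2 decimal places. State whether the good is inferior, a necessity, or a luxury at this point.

At P = 33, Y = 17250: Q = 771.613.
Holding P constant, ∂Q/∂Y = 7.79/(2√Y) = 0.029656.
η_Y = (∂Q/∂Y)·(Y/Q) = 0.029656 × (17250/771.613) = 0.66.
Since 0 < η < 1, this is a necessity.

0.66 (necessity)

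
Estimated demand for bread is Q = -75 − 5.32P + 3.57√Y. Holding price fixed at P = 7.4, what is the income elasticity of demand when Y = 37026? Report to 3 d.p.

0.600

At P = 7.4, Y = 37026: Q = 572.576.
Holding P constant, ∂Q/∂Y = 3.57/(2√Y) = 0.00927651.
η_Y = (∂Q/∂Y)·(Y/Q) = 0.00927651 × (37026/572.576) = 0.600.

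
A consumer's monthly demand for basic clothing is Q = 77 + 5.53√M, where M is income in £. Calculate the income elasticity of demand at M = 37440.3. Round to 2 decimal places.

0.47

At M = 37440.3: Q = 1147.027.
dQ/dM = 5.53/(2√M) = 0.0142898 at this income.
η = (dQ/dM)·(M/Q) = 0.0142898 × (37440.3/1147.027) = 0.47.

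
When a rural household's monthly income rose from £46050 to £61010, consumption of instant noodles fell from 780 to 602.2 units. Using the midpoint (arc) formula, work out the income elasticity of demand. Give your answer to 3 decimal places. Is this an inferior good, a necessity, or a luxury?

ΔQ = 602.2 − 780 = -177.8; midpoint Q̄ = (780 + 602.2)/2 = 691.1.
ΔI = 61010 − 46050 = 14960; midpoint Ī = (46050 + 61010)/2 = 53530.
η = (ΔQ/Q̄) ÷ (ΔI/Ī) = (-177.8/691.1) ÷ (14960/53530) = -0.921.
η < 0 ⇒ inferior good.

-0.921 (inferior good)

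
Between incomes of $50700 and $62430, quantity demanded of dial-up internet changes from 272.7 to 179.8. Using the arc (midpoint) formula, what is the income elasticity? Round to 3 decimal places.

ΔQ = 179.8 − 272.7 = -92.9; midpoint Q̄ = (272.7 + 179.8)/2 = 226.25.
ΔI = 62430 − 50700 = 11730; midpoint Ī = (50700 + 62430)/2 = 56565.
η = (ΔQ/Q̄) ÷ (ΔI/Ī) = (-92.9/226.25) ÷ (11730/56565) = -1.980.

-1.980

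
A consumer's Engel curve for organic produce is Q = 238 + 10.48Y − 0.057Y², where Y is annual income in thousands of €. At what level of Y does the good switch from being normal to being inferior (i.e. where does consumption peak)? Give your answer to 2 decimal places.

dQ/dY = 10.48 − 0.114Y.
The good is inferior where dQ/dY < 0. Setting dQ/dY = 0 gives Y = 10.48 / 0.114 = 91.93.

91.93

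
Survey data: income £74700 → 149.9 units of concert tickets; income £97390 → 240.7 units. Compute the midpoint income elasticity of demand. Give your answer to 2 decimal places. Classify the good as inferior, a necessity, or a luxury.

ΔQ = 240.7 − 149.9 = 90.8; midpoint Q̄ = (149.9 + 240.7)/2 = 195.3.
ΔI = 97390 − 74700 = 22690; midpoint Ī = (74700 + 97390)/2 = 86045.
η = (ΔQ/Q̄) ÷ (ΔI/Ī) = (90.8/195.3) ÷ (22690/86045) = 1.76.
η > 1 ⇒ luxury.

1.76 (luxury)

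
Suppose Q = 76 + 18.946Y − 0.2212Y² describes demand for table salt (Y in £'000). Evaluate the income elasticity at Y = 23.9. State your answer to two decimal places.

0.50

At Y = 23.9: Q = 402.4577.
dQ/dY = 18.946 − 0.4424Y = 8.37264.
η = (dQ/dY)·(Y/Q) = 8.37264 × (23.9/402.4577) = 0.50.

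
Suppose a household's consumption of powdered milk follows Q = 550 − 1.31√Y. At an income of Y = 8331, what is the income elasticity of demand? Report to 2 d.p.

At Y = 8331: Q = 430.431.
dQ/dY = -1.31/(2√Y) = -0.00717617 at this income.
η = (dQ/dY)·(Y/Q) = -0.00717617 × (8331/430.431) = -0.14.

-0.14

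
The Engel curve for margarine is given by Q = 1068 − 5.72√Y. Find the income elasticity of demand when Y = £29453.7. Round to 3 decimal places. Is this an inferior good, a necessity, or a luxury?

-5.686 (inferior good)

At Y = 29453.7: Q = 86.329.
dQ/dY = -5.72/(2√Y) = -0.0166646 at this income.
η = (dQ/dY)·(Y/Q) = -0.0166646 × (29453.7/86.329) = -5.686.
Since η < 0, the good is an inferior good.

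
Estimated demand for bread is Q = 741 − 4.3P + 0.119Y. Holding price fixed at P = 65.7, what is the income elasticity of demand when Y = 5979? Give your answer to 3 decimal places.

At P = 65.7, Y = 5979: Q = 1169.991.
Holding P constant, ∂Q/∂Y = 0.119.
η_Y = (∂Q/∂Y)·(Y/Q) = 0.119 × (5979/1169.991) = 0.608.

0.608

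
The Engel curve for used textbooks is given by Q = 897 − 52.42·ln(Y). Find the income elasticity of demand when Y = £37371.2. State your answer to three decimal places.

-0.152

At Y = 37371.2: Q = 345.088.
dQ/dY = -52.42/Y = -0.00140268 at this income.
η = (dQ/dY)·(Y/Q) = -0.00140268 × (37371.2/345.088) = -0.152.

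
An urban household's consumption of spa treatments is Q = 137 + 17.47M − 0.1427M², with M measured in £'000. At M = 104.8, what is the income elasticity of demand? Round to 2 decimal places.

-3.25

At M = 104.8: Q = 400.5762.
dQ/dM = 17.47 − 0.2854M = -12.43992.
η = (dQ/dM)·(M/Q) = -12.43992 × (104.8/400.5762) = -3.25.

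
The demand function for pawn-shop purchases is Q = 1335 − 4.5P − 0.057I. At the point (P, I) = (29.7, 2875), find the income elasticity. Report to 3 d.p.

-0.158

At P = 29.7, I = 2875: Q = 1037.475.
Holding P constant, ∂Q/∂I = −0.057.
η_I = (∂Q/∂I)·(I/Q) = -0.057 × (2875/1037.475) = -0.158.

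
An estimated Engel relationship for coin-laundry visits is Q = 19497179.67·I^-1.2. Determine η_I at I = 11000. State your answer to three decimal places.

For Q = A·I^β the income elasticity is constant and equal to β.
Here β = -1.2, so η = -1.200.

-1.200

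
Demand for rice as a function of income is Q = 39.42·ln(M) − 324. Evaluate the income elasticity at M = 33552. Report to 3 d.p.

0.454

At M = 33552: Q = 86.790.
dQ/dM = 39.42/M = 0.00117489 at this income.
η = (dQ/dM)·(M/Q) = 0.00117489 × (33552/86.790) = 0.454.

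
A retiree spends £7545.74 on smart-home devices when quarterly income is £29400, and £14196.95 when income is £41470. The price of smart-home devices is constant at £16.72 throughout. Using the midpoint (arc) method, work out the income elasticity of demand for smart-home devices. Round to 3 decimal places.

With a constant price, Q₁ = 7545.74/16.72 = 451.300 and Q₂ = 14196.95/16.72 = 849.100 (equivalently, work directly with expenditure since P cancels).
Midpoint %ΔQ = (14196.95 − 7545.74)/10871.35 = 0.61181; midpoint %ΔI = (41470 − 29400)/35435 = 0.34062.
η = 0.61181 / 0.34062 = 1.796.

1.796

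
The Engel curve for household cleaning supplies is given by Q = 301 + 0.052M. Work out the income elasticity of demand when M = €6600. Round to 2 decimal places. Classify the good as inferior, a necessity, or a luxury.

0.53 (necessity)

At M = 6600: Q = 644.200.
dQ/dM = 0.052.
η = (dQ/dM)·(M/Q) = 0.052 × (6600/644.200) = 0.53.
Since 0 < η < 1, the good is a necessity.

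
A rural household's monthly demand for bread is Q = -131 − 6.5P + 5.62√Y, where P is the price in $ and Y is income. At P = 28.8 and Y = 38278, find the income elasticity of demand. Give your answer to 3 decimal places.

0.704

At P = 28.8, Y = 38278: Q = 781.340.
Holding P constant, ∂Q/∂Y = 5.62/(2√Y) = 0.0143626.
η_Y = (∂Q/∂Y)·(Y/Q) = 0.0143626 × (38278/781.340) = 0.704.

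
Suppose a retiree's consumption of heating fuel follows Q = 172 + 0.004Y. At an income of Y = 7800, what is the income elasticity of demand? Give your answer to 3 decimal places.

0.154

At Y = 7800: Q = 203.200.
dQ/dY = 0.004.
η = (dQ/dY)·(Y/Q) = 0.004 × (7800/203.200) = 0.154.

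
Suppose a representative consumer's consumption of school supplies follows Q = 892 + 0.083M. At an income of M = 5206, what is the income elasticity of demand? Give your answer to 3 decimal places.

At M = 5206: Q = 1324.098.
dQ/dM = 0.083.
η = (dQ/dM)·(M/Q) = 0.083 × (5206/1324.098) = 0.326.

0.326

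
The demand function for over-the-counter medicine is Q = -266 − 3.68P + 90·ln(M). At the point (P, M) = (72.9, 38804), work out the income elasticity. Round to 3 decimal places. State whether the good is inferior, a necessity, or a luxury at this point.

0.216 (necessity)

At P = 72.9, M = 38804: Q = 416.693.
Holding P constant, ∂Q/∂M = 90/M = 0.00231935.
η_M = (∂Q/∂M)·(M/Q) = 0.00231935 × (38804/416.693) = 0.216.
Since 0 < η < 1, this is a necessity.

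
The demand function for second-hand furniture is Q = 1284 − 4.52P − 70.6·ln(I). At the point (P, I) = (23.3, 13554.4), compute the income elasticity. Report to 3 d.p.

At P = 23.3, I = 13554.4: Q = 506.963.
Holding P constant, ∂Q/∂I = -70.6/I = -0.00520864.
η_I = (∂Q/∂I)·(I/Q) = -0.00520864 × (13554.4/506.963) = -0.139.

-0.139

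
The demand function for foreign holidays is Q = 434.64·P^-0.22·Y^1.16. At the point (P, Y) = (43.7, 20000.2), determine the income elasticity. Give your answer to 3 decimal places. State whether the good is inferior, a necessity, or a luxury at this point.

1.160 (luxury)

For a multiplicative demand Q = A·P^α·Y^β, the income elasticity is β everywhere.
Here β = 1.16, so η = 1.160.
Since η > 1, this is a luxury.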